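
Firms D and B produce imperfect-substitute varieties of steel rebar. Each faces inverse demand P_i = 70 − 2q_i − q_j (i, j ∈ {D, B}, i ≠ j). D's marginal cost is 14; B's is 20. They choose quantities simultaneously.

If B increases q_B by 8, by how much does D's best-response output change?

-2

Firm D's profit: π = q_D(70 − 2q_D − q_B) − 14q_D.
∂π/∂q_D = 56 − 4q_D − q_B = 0 ⇒ q_D = 14 − 0.25q_B.
The reaction-function slope is −0.25, so an 8-unit rise in q_B moves q_D by −0.25 × 8 = −2. D's best response falls — the actions are strategic substitutes.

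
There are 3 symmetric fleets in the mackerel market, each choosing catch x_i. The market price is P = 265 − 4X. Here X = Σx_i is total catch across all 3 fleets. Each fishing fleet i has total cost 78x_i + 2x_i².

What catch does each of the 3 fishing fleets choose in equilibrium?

A representative fishing fleet's profit is π_i = x_i(265 − 4X) − 78x_i − 2x_i², with X = x_i + Σ_{j≠i} x_j.
First-order condition: 187 − 12x_i − 4Σ_{j≠i} x_j = 0.
In a symmetric equilibrium every fishing fleet chooses the same x, so Σ_{j≠i} x_j = 2x. The condition becomes 187 − 20x = 0, giving x = 187/20 = 9.35.

9.35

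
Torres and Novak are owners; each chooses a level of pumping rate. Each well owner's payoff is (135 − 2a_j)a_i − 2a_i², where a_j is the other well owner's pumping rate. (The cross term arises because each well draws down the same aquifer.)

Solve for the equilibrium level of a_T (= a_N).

Torres's payoff is (135 − 2a_N)a_T − 2a_T².
∂π/∂a_T = 135 − 2a_N − 4a_T = 0, so a_T = 33.75 − 0.5a_N.
By symmetry a_N = a_T; substituting into the reaction function, 1.5a_T = 33.75 and a_T = 22.5.

22.5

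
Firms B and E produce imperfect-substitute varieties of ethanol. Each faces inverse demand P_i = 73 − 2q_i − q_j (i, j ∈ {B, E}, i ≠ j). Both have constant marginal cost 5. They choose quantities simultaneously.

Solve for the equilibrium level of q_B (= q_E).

13.6

Firm B's profit: π = q_B(73 − 2q_B − q_E) − 5q_B.
∂π/∂q_B = 68 − 4q_B − q_E = 0 ⇒ q_B = 17 − 0.25q_E.
Setting q_B = q_E in the reaction function: q_B = 17 − 0.25q_B, so q_B = 17 / 1.25 = 13.6.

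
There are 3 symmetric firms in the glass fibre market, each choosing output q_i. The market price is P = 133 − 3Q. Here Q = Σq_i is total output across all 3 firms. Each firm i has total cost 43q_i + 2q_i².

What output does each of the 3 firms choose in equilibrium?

5.625

A representative firm's profit is π_i = q_i(133 − 3Q) − 43q_i − 2q_i², with Q = q_i + Σ_{j≠i} q_j.
First-order condition: 90 − 10q_i − 3Σ_{j≠i} q_j = 0.
Imposing symmetry (q_j = q for all j) turns Σ_{j≠i} q_j into 2q, so 90 = 16q and q = 5.625.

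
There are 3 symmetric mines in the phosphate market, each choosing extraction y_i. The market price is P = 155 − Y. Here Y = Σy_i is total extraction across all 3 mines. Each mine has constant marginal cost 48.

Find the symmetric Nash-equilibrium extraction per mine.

26.75

A representative mine's profit is π_i = y_i(155 − Y) − 48y_i, with Y = y_i + Σ_{j≠i} y_j.
First-order condition: 107 − 2y_i − Σ_{j≠i} y_j = 0.
With identical mines, set every y_j = y: then 107 − 2y − 2y = 0, i.e. y = 107/4 = 26.75.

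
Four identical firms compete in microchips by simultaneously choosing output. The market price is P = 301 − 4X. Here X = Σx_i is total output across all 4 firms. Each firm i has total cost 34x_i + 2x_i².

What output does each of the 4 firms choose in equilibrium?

A representative firm's profit is π_i = x_i(301 − 4X) − 34x_i − 2x_i², with X = x_i + Σ_{j≠i} x_j.
First-order condition: 267 − 12x_i − 4Σ_{j≠i} x_j = 0.
In a symmetric equilibrium every firm chooses the same x, so Σ_{j≠i} x_j = 3x. The condition becomes 267 − 24x = 0, giving x = 267/24 = 11.125.

11.125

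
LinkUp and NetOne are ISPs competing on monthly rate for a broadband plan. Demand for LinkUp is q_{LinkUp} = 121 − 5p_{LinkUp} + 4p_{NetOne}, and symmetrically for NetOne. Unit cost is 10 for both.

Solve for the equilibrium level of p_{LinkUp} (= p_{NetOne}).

LinkUp's profit: π = (p_{LinkUp} − 10)(121 − 5p_{LinkUp} + 4p_{NetOne}).
∂π/∂p_{LinkUp} = 171 − 10p_{LinkUp} + 4p_{NetOne} = 0 ⇒ p_{LinkUp} = 17.1 + 0.4p_{NetOne}.
Setting p_{LinkUp} = p_{NetOne} in the reaction function: p_{LinkUp} = 17.1 + 0.4p_{LinkUp}, so p_{LinkUp} = 17.1 / 0.6 = 28.5.

28.5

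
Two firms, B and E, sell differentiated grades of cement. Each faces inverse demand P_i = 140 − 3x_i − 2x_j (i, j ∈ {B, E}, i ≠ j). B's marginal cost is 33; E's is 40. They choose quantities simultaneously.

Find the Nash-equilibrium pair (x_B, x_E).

Firm B's profit: π = x_B(140 − 3x_B − 2x_E) − 33x_B.
∂π/∂x_B = 107 − 6x_B − 2x_E = 0 ⇒ x_B = 107/6 − (1/3)x_E.
Similarly x_E = 50/3 − (1/3)x_B.
Solving the two reaction functions simultaneously: (1 − (−1/3)(−1/3))x_B = 107/6 − (1/3)·(50/3), so (8/9)x_B = 221/18 and x_B = 13.8125.
Then x_E = 50/3 − (1/3)·13.8125 = 12.0625.

13.8125, 12.0625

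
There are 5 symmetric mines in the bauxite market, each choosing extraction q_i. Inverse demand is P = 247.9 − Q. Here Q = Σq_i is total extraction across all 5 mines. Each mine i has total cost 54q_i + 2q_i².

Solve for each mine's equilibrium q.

A representative mine's profit is π_i = q_i(247.9 − Q) − 54q_i − 2q_i², with Q = q_i + Σ_{j≠i} q_j.
First-order condition: 193.9 − 6q_i − Σ_{j≠i} q_j = 0.
Imposing symmetry (q_j = q for all j) turns Σ_{j≠i} q_j into 4q, so 193.9 = 10q and q = 19.39.

19.39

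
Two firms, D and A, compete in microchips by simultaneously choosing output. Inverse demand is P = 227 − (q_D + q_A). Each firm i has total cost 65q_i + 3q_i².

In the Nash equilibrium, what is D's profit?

Firm D's profit: π = q_D(227 − (q_D + q_A)) − 65q_D − 3q_D².
∂π/∂q_D = 162 − 8q_D − q_A = 0, so q_D = 20.25 − 0.125q_A.
Setting q_D = q_A in the reaction function: q_D = 20.25 − 0.125q_D, so q_D = 20.25 / 1.125 = 18.
Price P = 227 − 36 = 191.
D's profit: (191 − 65)·18 − 3(18)² = 1296.

1296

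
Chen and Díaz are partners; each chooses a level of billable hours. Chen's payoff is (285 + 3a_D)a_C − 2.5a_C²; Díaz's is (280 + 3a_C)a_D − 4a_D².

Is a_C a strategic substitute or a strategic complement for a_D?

Expanding Chen's payoff: 285a_C + 3a_Da_C − 2.5a_C².
∂π/∂a_C = 285 + 3a_D − 5a_C = 0, so a_C = 57 + 0.6a_D.
The best-response slope da_C/da_D = 0.6 > 0: the reaction function is upward-sloping, so the choices are strategic complements.

strategic complements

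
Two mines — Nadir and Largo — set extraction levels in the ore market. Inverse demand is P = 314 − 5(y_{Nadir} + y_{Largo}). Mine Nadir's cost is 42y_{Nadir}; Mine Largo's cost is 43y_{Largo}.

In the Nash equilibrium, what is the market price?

133

Mine Nadir's profit: π = y_{Nadir}(314 − 5(y_{Nadir} + y_{Largo})) − 42y_{Nadir}.
∂π/∂y_{Nadir} = 272 − 10y_{Nadir} − 5y_{Largo} = 0, so y_{Nadir} = 27.2 − 0.5y_{Largo}.
By the same steps for Largo: y_{Largo} = 27.1 − 0.5y_{Nadir}.
Substituting the second reaction function into the first: y_{Nadir} = 27.2 − 0.5(27.1 − 0.5y_{Nadir}), which gives 0.75y_{Nadir} = 13.65 ⇒ y_{Nadir} = 18.2.
Then y_{Largo} = 27.1 − 0.5·18.2 = 18.
Equilibrium price: P = 314 − 5·36.2 = 133.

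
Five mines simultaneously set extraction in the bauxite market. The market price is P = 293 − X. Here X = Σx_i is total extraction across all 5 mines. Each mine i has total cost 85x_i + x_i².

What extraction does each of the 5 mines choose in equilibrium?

A representative mine's profit is π_i = x_i(293 − X) − 85x_i − x_i², with X = x_i + Σ_{j≠i} x_j.
First-order condition: 208 − 4x_i − Σ_{j≠i} x_j = 0.
Imposing symmetry (x_j = x for all j) turns Σ_{j≠i} x_j into 4x, so 208 = 8x and x = 26.

26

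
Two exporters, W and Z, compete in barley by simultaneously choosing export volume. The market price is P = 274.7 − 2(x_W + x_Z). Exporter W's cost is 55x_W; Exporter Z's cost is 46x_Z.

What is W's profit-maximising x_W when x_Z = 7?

Exporter W's profit: π = x_W(274.7 − 2(x_W + x_Z)) − 55x_W.
∂π/∂x_W = 219.7 − 4x_W − 2x_Z = 0, so x_W = 54.925 − 0.5x_Z.
At x_Z = 7: x_W = 54.925 − 0.5·7 = 51.425.

51.425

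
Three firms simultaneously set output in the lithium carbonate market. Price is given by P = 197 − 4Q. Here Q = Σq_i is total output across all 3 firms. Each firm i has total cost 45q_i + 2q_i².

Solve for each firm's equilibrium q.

7.6

A representative firm's profit is π_i = q_i(197 − 4Q) − 45q_i − 2q_i², with Q = q_i + Σ_{j≠i} q_j.
First-order condition: 152 − 12q_i − 4Σ_{j≠i} q_j = 0.
Imposing symmetry (q_j = q for all j) turns Σ_{j≠i} q_j into 2q, so 152 = 20q and q = 7.6.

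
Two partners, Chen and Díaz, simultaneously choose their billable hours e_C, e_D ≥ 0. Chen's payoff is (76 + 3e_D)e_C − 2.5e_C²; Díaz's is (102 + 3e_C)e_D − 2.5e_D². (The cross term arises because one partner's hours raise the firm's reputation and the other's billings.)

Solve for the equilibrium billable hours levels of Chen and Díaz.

42.875, 46.125

Expanding Chen's payoff: 76e_C + 3e_De_C − 2.5e_C².
∂π/∂e_C = 76 + 3e_D − 5e_C = 0, so e_C = 15.2 + 0.6e_D.
Likewise for Díaz: e_D = 20.4 + 0.6e_C.
Plugging e_D into Chen's best response: e_C = 15.2 + 0.6(20.4 + 0.6e_C) ⇒ 0.64e_C = 27.44, so e_C = 42.875.
Then e_D = 20.4 + 0.6·42.875 = 46.125.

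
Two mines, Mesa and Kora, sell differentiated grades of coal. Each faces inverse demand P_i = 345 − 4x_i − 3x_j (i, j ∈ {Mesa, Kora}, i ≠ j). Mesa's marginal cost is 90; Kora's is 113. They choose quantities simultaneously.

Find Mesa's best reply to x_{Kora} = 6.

Mine Mesa's profit: π = x_{Mesa}(345 − 4x_{Mesa} − 3x_{Kora}) − 90x_{Mesa}.
∂π/∂x_{Mesa} = 255 − 8x_{Mesa} − 3x_{Kora} = 0 ⇒ x_{Mesa} = 31.875 − 0.375x_{Kora}.
At x_{Kora} = 6: x_{Mesa} = 31.875 − 0.375·6 = 29.625.

29.625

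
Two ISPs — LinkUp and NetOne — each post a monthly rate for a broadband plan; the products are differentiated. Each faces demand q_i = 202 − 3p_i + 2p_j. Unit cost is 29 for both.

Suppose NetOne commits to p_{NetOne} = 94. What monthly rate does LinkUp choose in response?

79.5

LinkUp's profit: π = (p_{LinkUp} − 29)(202 − 3p_{LinkUp} + 2p_{NetOne}).
∂π/∂p_{LinkUp} = 289 − 6p_{LinkUp} + 2p_{NetOne} = 0 ⇒ p_{LinkUp} = 289/6 + (1/3)p_{NetOne}.
At p_{NetOne} = 94: p_{LinkUp} = 289/6 + (1/3)·94 = 79.5.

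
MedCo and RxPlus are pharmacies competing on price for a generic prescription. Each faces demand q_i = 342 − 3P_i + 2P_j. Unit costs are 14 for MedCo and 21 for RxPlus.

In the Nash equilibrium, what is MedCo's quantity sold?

249.9375

MedCo's profit: π = (P_{MedCo} − 14)(342 − 3P_{MedCo} + 2P_{RxPlus}).
∂π/∂P_{MedCo} = 384 − 6P_{MedCo} + 2P_{RxPlus} = 0 ⇒ P_{MedCo} = 64 + (1/3)P_{RxPlus}.
Similarly P_{RxPlus} = 67.5 + (1/3)P_{MedCo}.
Substituting the second reaction function into the first: P_{MedCo} = 64 + (1/3)(67.5 + (1/3)P_{MedCo}), which gives (8/9)P_{MedCo} = 86.5 ⇒ P_{MedCo} = 97.3125.
Then P_{RxPlus} = 67.5 + (1/3)·97.3125 = 99.9375.
q_{MedCo} = 342 − 3·97.3125 + 2·99.9375 = 249.9375.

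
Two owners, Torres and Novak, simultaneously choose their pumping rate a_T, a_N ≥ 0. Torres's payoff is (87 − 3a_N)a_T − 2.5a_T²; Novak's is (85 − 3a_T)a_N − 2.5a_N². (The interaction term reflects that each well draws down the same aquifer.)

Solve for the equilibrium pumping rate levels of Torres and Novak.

Expanding Torres's payoff: 87a_T − 3a_Na_T − 2.5a_T².
∂π/∂a_T = 87 − 3a_N − 5a_T = 0, so a_T = 17.4 − 0.6a_N.
Likewise for Novak: a_N = 17 − 0.6a_T.
Solving the two reaction functions simultaneously: (1 − (−0.6)(−0.6))a_T = 17.4 − 0.6·17, so 0.64a_T = 7.2 and a_T = 11.25.
Then a_N = 17 − 0.6·11.25 = 10.25.

11.25, 10.25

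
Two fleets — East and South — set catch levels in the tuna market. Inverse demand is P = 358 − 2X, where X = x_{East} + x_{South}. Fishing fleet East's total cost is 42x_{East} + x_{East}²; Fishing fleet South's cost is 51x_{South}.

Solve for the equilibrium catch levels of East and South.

Fishing fleet East's profit: π = x_{East}(358 − 2(x_{East} + x_{South})) − 42x_{East} − x_{East}².
∂π/∂x_{East} = 316 − 6x_{East} − 2x_{South} = 0, so x_{East} = 158/3 − (1/3)x_{South}.
For South: ∂π/∂x_{South} = 307 − 4x_{South} − 2x_{East} = 0 ⇒ x_{South} = 76.75 − 0.5x_{East}.
Plugging x_{South} into East's best response: x_{East} = 158/3 − (1/3)(76.75 − 0.5x_{East}) ⇒ (5/6)x_{East} = 325/12, so x_{East} = 32.5.
Then x_{South} = 76.75 − 0.5·32.5 = 60.5.

32.5, 60.5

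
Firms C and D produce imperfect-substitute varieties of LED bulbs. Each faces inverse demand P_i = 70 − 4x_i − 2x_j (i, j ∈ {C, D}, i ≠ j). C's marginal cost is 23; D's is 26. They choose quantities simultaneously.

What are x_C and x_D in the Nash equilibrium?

4.8, 4.3

Firm C's profit: π = x_C(70 − 4x_C − 2x_D) − 23x_C.
∂π/∂x_C = 47 − 8x_C − 2x_D = 0 ⇒ x_C = 5.875 − 0.25x_D.
Similarly x_D = 5.5 − 0.25x_C.
Substituting the second reaction function into the first: x_C = 5.875 − 0.25(5.5 − 0.25x_C), which gives 0.9375x_C = 4.5 ⇒ x_C = 4.8.
Then x_D = 5.5 − 0.25·4.8 = 4.3.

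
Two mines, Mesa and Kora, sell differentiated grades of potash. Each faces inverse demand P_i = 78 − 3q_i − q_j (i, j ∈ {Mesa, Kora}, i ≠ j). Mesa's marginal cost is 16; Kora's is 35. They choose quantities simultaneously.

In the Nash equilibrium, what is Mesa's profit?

265.08

Mine Mesa's profit: π = q_{Mesa}(78 − 3q_{Mesa} − q_{Kora}) − 16q_{Mesa}.
∂π/∂q_{Mesa} = 62 − 6q_{Mesa} − q_{Kora} = 0 ⇒ q_{Mesa} = 31/3 − (1/6)q_{Kora}.
Similarly q_{Kora} = 43/6 − (1/6)q_{Mesa}.
Substituting the second reaction function into the first: q_{Mesa} = 31/3 − (1/6)(43/6 − (1/6)q_{Mesa}), which gives (35/36)q_{Mesa} = 329/36 ⇒ q_{Mesa} = 9.4.
Then q_{Kora} = 43/6 − (1/6)·9.4 = 5.6.
P_{Mesa} = 78 − 3·9.4 − 5.6 = 44.2.
Profit = (44.2 − 16)·9.4 = 265.08.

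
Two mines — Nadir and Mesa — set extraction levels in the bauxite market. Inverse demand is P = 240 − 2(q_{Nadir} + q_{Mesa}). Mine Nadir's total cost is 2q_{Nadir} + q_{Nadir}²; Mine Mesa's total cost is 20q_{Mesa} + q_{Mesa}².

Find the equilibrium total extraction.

57.25

Mine Nadir's profit: π = q_{Nadir}(240 − 2(q_{Nadir} + q_{Mesa})) − 2q_{Nadir} − q_{Nadir}².
∂π/∂q_{Nadir} = 238 − 6q_{Nadir} − 2q_{Mesa} = 0, so q_{Nadir} = 119/3 − (1/3)q_{Mesa}.
By the same steps for Mesa: q_{Mesa} = 110/3 − (1/3)q_{Nadir}.
Plugging q_{Mesa} into Nadir's best response: q_{Nadir} = 119/3 − (1/3)(110/3 − (1/3)q_{Nadir}) ⇒ (8/9)q_{Nadir} = 247/9, so q_{Nadir} = 30.875.
Then q_{Mesa} = 110/3 − (1/3)·30.875 = 26.375.
Total extraction: 30.875 + 26.375 = 57.25.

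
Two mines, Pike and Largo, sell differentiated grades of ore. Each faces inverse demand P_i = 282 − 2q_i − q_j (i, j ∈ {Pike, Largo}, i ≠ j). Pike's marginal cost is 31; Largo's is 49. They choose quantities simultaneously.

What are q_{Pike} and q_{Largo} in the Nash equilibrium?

51.4, 45.4

Mine Pike's profit: π = q_{Pike}(282 − 2q_{Pike} − q_{Largo}) − 31q_{Pike}.
∂π/∂q_{Pike} = 251 − 4q_{Pike} − q_{Largo} = 0 ⇒ q_{Pike} = 62.75 − 0.25q_{Largo}.
Similarly q_{Largo} = 58.25 − 0.25q_{Pike}.
Plugging q_{Largo} into Pike's best response: q_{Pike} = 62.75 − 0.25(58.25 − 0.25q_{Pike}) ⇒ 0.9375q_{Pike} = 48.1875, so q_{Pike} = 51.4.
Then q_{Largo} = 58.25 − 0.25·51.4 = 45.4.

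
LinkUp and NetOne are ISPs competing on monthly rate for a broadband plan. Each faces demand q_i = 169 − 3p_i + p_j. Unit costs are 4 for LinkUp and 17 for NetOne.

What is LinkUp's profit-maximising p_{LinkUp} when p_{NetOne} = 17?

LinkUp's profit: π = (p_{LinkUp} − 4)(169 − 3p_{LinkUp} + p_{NetOne}).
∂π/∂p_{LinkUp} = 181 − 6p_{LinkUp} + p_{NetOne} = 0 ⇒ p_{LinkUp} = 181/6 + (1/6)p_{NetOne}.
At p_{NetOne} = 17: p_{LinkUp} = 181/6 + (1/6)·17 = 33.

33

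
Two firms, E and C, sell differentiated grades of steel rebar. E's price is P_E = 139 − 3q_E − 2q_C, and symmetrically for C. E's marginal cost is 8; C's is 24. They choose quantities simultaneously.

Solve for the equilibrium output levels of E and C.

Firm E's profit: π = q_E(139 − 3q_E − 2q_C) − 8q_E.
∂π/∂q_E = 131 − 6q_E − 2q_C = 0 ⇒ q_E = 131/6 − (1/3)q_C.
Similarly q_C = 115/6 − (1/3)q_E.
Plugging q_C into E's best response: q_E = 131/6 − (1/3)(115/6 − (1/3)q_E) ⇒ (8/9)q_E = 139/9, so q_E = 17.375.
Then q_C = 115/6 − (1/3)·17.375 = 13.375.

17.375, 13.375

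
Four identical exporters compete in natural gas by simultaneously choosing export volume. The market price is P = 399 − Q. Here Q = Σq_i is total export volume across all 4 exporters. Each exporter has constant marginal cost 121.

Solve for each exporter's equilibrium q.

55.6

A representative exporter's profit is π_i = q_i(399 − Q) − 121q_i, with Q = q_i + Σ_{j≠i} q_j.
First-order condition: 278 − 2q_i − Σ_{j≠i} q_j = 0.
Imposing symmetry (q_j = q for all j) turns Σ_{j≠i} q_j into 3q, so 278 = 5q and q = 55.6.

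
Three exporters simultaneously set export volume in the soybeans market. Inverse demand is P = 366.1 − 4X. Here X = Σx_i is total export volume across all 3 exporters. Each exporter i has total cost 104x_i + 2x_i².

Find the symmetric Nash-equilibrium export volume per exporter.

A representative exporter's profit is π_i = x_i(366.1 − 4X) − 104x_i − 2x_i², with X = x_i + Σ_{j≠i} x_j.
First-order condition: 262.1 − 12x_i − 4Σ_{j≠i} x_j = 0.
With identical exporters, set every x_j = x: then 262.1 − 12x − 8x = 0, i.e. x = 262.1/20 = 13.105.

13.105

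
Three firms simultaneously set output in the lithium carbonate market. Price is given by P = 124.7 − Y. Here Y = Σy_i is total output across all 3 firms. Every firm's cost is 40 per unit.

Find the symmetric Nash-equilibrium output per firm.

A representative firm's profit is π_i = y_i(124.7 − Y) − 40y_i, with Y = y_i + Σ_{j≠i} y_j.
First-order condition: 84.7 − 2y_i − Σ_{j≠i} y_j = 0.
Imposing symmetry (y_j = y for all j) turns Σ_{j≠i} y_j into 2y, so 84.7 = 4y and y = 21.175.

21.175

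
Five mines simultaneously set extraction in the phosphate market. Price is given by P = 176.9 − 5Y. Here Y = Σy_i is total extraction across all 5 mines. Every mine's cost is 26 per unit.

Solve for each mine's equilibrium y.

A representative mine's profit is π_i = y_i(176.9 − 5Y) − 26y_i, with Y = y_i + Σ_{j≠i} y_j.
First-order condition: 150.9 − 10y_i − 5Σ_{j≠i} y_j = 0.
With identical mines, set every y_j = y: then 150.9 − 10y − 20y = 0, i.e. y = 150.9/30 = 5.03.

5.03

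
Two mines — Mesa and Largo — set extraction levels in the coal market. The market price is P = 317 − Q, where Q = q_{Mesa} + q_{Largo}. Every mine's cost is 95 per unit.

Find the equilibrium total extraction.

148

Mine Mesa's profit: π = q_{Mesa}(317 − (q_{Mesa} + q_{Largo})) − 95q_{Mesa}.
∂π/∂q_{Mesa} = 222 − 2q_{Mesa} − q_{Largo} = 0, so q_{Mesa} = 111 − 0.5q_{Largo}.
By symmetry q_{Largo} = q_{Mesa}; substituting into the reaction function, 1.5q_{Mesa} = 111 and q_{Mesa} = 74.
Total extraction: 74 + 74 = 148.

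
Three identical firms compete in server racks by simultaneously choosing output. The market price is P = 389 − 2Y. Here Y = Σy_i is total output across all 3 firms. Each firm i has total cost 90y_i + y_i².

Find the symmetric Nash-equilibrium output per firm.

A representative firm's profit is π_i = y_i(389 − 2Y) − 90y_i − y_i², with Y = y_i + Σ_{j≠i} y_j.
First-order condition: 299 − 6y_i − 2Σ_{j≠i} y_j = 0.
With identical firms, set every y_j = y: then 299 − 6y − 4y = 0, i.e. y = 299/10 = 29.9.

29.9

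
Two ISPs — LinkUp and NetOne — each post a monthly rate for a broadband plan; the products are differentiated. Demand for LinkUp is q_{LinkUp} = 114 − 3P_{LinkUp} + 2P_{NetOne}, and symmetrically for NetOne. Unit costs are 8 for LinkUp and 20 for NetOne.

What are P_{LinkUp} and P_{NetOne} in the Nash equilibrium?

LinkUp's profit: π = (P_{LinkUp} − 8)(114 − 3P_{LinkUp} + 2P_{NetOne}).
∂π/∂P_{LinkUp} = 138 − 6P_{LinkUp} + 2P_{NetOne} = 0 ⇒ P_{LinkUp} = 23 + (1/3)P_{NetOne}.
Similarly P_{NetOne} = 29 + (1/3)P_{LinkUp}.
Solving the two reaction functions simultaneously: (1 − (1/3)(1/3))P_{LinkUp} = 23 + (1/3)·29, so (8/9)P_{LinkUp} = 98/3 and P_{LinkUp} = 36.75.
Then P_{NetOne} = 29 + (1/3)·36.75 = 41.25.

36.75, 41.25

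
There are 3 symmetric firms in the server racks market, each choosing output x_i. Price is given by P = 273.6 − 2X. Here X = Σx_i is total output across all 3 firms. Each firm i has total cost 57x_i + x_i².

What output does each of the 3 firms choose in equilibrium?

21.66

A representative firm's profit is π_i = x_i(273.6 − 2X) − 57x_i − x_i², with X = x_i + Σ_{j≠i} x_j.
First-order condition: 216.6 − 6x_i − 2Σ_{j≠i} x_j = 0.
Imposing symmetry (x_j = x for all j) turns Σ_{j≠i} x_j into 2x, so 216.6 = 10x and x = 21.66.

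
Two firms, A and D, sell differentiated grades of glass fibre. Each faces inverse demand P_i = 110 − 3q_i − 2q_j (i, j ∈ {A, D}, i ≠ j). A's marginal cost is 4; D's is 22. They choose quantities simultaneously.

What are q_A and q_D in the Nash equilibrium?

14.375, 9.875

Firm A's profit: π = q_A(110 − 3q_A − 2q_D) − 4q_A.
∂π/∂q_A = 106 − 6q_A − 2q_D = 0 ⇒ q_A = 53/3 − (1/3)q_D.
Similarly q_D = 44/3 − (1/3)q_A.
Solving the two reaction functions simultaneously: (1 − (−1/3)(−1/3))q_A = 53/3 − (1/3)·(44/3), so (8/9)q_A = 115/9 and q_A = 14.375.
Then q_D = 44/3 − (1/3)·14.375 = 9.875.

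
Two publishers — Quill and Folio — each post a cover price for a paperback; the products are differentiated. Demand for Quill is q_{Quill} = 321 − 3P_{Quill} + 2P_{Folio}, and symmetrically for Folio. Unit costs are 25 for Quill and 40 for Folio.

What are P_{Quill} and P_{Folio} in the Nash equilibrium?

Quill's profit: π = (P_{Quill} − 25)(321 − 3P_{Quill} + 2P_{Folio}).
∂π/∂P_{Quill} = 396 − 6P_{Quill} + 2P_{Folio} = 0 ⇒ P_{Quill} = 66 + (1/3)P_{Folio}.
Similarly P_{Folio} = 73.5 + (1/3)P_{Quill}.
Plugging P_{Folio} into Quill's best response: P_{Quill} = 66 + (1/3)(73.5 + (1/3)P_{Quill}) ⇒ (8/9)P_{Quill} = 90.5, so P_{Quill} = 101.8125.
Then P_{Folio} = 73.5 + (1/3)·101.8125 = 107.4375.

101.8125, 107.4375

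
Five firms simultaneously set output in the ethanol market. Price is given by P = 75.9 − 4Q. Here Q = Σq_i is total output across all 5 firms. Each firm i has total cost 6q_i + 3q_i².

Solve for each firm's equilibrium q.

A representative firm's profit is π_i = q_i(75.9 − 4Q) − 6q_i − 3q_i², with Q = q_i + Σ_{j≠i} q_j.
First-order condition: 69.9 − 14q_i − 4Σ_{j≠i} q_j = 0.
In a symmetric equilibrium every firm chooses the same q, so Σ_{j≠i} q_j = 4q. The condition becomes 69.9 − 30q = 0, giving q = 69.9/30 = 2.33.

2.33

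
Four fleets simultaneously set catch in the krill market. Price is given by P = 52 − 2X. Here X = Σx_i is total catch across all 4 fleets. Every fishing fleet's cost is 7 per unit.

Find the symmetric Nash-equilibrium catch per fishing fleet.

4.5

A representative fishing fleet's profit is π_i = x_i(52 − 2X) − 7x_i, with X = x_i + Σ_{j≠i} x_j.
First-order condition: 45 − 4x_i − 2Σ_{j≠i} x_j = 0.
In a symmetric equilibrium every fishing fleet chooses the same x, so Σ_{j≠i} x_j = 3x. The condition becomes 45 − 10x = 0, giving x = 45/10 = 4.5.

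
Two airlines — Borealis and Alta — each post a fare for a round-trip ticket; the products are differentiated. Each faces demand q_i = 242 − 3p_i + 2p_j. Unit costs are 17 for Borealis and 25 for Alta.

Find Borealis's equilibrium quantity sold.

173.25

Borealis's profit: π = (p_{Borealis} − 17)(242 − 3p_{Borealis} + 2p_{Alta}).
∂π/∂p_{Borealis} = 293 − 6p_{Borealis} + 2p_{Alta} = 0 ⇒ p_{Borealis} = 293/6 + (1/3)p_{Alta}.
Similarly p_{Alta} = 317/6 + (1/3)p_{Borealis}.
Solving the two reaction functions simultaneously: (1 − (1/3)(1/3))p_{Borealis} = 293/6 + (1/3)·(317/6), so (8/9)p_{Borealis} = 598/9 and p_{Borealis} = 74.75.
Then p_{Alta} = 317/6 + (1/3)·74.75 = 77.75.
q_{Borealis} = 242 − 3·74.75 + 2·77.75 = 173.25.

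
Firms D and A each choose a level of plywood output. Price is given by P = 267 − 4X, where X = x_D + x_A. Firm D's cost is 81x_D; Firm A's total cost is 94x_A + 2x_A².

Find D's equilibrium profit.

Firm D's profit: π = x_D(267 − 4(x_D + x_A)) − 81x_D.
∂π/∂x_D = 186 − 8x_D − 4x_A = 0, so x_D = 23.25 − 0.5x_A.
For A: ∂π/∂x_A = 173 − 12x_A − 4x_D = 0 ⇒ x_A = 173/12 − (1/3)x_D.
Solving the two reaction functions simultaneously: (1 − (−0.5)(−1/3))x_D = 23.25 − 0.5·(173/12), so (5/6)x_D = 385/24 and x_D = 19.25.
Then x_A = 173/12 − (1/3)·19.25 = 8.
Price P = 267 − 4·27.25 = 158.
D's profit: (158 − 81)·19.25 = 1482.25.

1482.25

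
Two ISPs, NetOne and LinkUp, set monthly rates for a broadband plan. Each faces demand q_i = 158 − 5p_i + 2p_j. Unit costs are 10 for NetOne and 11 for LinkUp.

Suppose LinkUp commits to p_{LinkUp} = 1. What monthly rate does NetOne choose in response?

NetOne's profit: π = (p_{NetOne} − 10)(158 − 5p_{NetOne} + 2p_{LinkUp}).
∂π/∂p_{NetOne} = 208 − 10p_{NetOne} + 2p_{LinkUp} = 0 ⇒ p_{NetOne} = 20.8 + 0.2p_{LinkUp}.
At p_{LinkUp} = 1: p_{NetOne} = 20.8 + 0.2·1 = 21.

21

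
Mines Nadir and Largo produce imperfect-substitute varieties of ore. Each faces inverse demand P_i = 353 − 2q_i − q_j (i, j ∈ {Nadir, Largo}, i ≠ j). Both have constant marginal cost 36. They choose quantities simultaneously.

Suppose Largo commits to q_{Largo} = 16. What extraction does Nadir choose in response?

Mine Nadir's profit: π = q_{Nadir}(353 − 2q_{Nadir} − q_{Largo}) − 36q_{Nadir}.
∂π/∂q_{Nadir} = 317 − 4q_{Nadir} − q_{Largo} = 0 ⇒ q_{Nadir} = 79.25 − 0.25q_{Largo}.
At q_{Largo} = 16: q_{Nadir} = 79.25 − 0.25·16 = 75.25.

75.25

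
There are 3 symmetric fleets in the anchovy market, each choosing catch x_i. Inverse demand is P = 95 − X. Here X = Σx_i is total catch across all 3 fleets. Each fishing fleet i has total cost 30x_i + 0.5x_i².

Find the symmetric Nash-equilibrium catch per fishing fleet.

A representative fishing fleet's profit is π_i = x_i(95 − X) − 30x_i − 0.5x_i², with X = x_i + Σ_{j≠i} x_j.
First-order condition: 65 − 3x_i − Σ_{j≠i} x_j = 0.
Imposing symmetry (x_j = x for all j) turns Σ_{j≠i} x_j into 2x, so 65 = 5x and x = 13.

13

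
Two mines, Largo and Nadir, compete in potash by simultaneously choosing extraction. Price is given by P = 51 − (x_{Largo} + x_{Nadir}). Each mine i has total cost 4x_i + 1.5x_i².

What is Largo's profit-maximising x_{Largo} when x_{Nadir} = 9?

Mine Largo's profit: π = x_{Largo}(51 − (x_{Largo} + x_{Nadir})) − 4x_{Largo} − 1.5x_{Largo}².
∂π/∂x_{Largo} = 47 − 5x_{Largo} − x_{Nadir} = 0, so x_{Largo} = 9.4 − 0.2x_{Nadir}.
At x_{Nadir} = 9: x_{Largo} = 9.4 − 0.2·9 = 7.6.

7.6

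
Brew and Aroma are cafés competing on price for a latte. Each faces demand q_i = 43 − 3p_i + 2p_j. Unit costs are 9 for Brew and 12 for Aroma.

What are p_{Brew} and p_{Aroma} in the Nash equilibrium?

18.0625, 19.1875

Brew's profit: π = (p_{Brew} − 9)(43 − 3p_{Brew} + 2p_{Aroma}).
∂π/∂p_{Brew} = 70 − 6p_{Brew} + 2p_{Aroma} = 0 ⇒ p_{Brew} = 35/3 + (1/3)p_{Aroma}.
Similarly p_{Aroma} = 79/6 + (1/3)p_{Brew}.
Plugging p_{Aroma} into Brew's best response: p_{Brew} = 35/3 + (1/3)(79/6 + (1/3)p_{Brew}) ⇒ (8/9)p_{Brew} = 289/18, so p_{Brew} = 18.0625.
Then p_{Aroma} = 79/6 + (1/3)·18.0625 = 19.1875.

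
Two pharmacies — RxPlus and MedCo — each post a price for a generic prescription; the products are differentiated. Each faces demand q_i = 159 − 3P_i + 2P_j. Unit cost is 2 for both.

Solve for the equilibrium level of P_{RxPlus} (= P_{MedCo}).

41.25

RxPlus's profit: π = (P_{RxPlus} − 2)(159 − 3P_{RxPlus} + 2P_{MedCo}).
∂π/∂P_{RxPlus} = 165 − 6P_{RxPlus} + 2P_{MedCo} = 0 ⇒ P_{RxPlus} = 27.5 + (1/3)P_{MedCo}.
By symmetry P_{MedCo} = P_{RxPlus}; substituting into the reaction function, (2/3)P_{RxPlus} = 27.5 and P_{RxPlus} = 41.25.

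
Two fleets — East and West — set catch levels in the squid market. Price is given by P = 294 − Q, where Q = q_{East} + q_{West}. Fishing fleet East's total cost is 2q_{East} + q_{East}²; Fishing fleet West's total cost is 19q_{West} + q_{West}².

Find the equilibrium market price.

Fishing fleet East's profit: π = q_{East}(294 − (q_{East} + q_{West})) − 2q_{East} − q_{East}².
∂π/∂q_{East} = 292 − 4q_{East} − q_{West} = 0, so q_{East} = 73 − 0.25q_{West}.
By the same steps for West: q_{West} = 68.75 − 0.25q_{East}.
Solving the two reaction functions simultaneously: (1 − (−0.25)(−0.25))q_{East} = 73 − 0.25·68.75, so 0.9375q_{East} = 55.8125 and q_{East} = 893/15.
Then q_{West} = 68.75 − 0.25·(893/15) = 808/15.
Equilibrium price: P = 294 − 113.4 = 180.6.

180.6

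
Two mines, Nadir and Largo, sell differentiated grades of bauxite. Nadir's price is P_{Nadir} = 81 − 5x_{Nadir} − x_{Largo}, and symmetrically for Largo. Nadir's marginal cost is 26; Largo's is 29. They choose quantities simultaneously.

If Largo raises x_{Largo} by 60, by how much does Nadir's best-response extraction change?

Mine Nadir's profit: π = x_{Nadir}(81 − 5x_{Nadir} − x_{Largo}) − 26x_{Nadir}.
∂π/∂x_{Nadir} = 55 − 10x_{Nadir} − x_{Largo} = 0 ⇒ x_{Nadir} = 5.5 − 0.1x_{Largo}.
The reaction-function slope is −0.1, so a 60-unit rise in x_{Largo} moves x_{Nadir} by −0.1 × 60 = −6. Nadir's best response falls — the actions are strategic substitutes.

-6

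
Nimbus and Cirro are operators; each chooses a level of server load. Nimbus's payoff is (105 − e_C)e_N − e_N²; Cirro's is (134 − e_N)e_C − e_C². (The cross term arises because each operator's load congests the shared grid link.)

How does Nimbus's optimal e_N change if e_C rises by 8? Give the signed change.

Expanding Nimbus's payoff: 105e_N − e_Ce_N − e_N².
∂π/∂e_N = 105 − e_C − 2e_N = 0, so e_N = 52.5 − 0.5e_C.
The reaction-function slope is −0.5, so an 8-unit rise in e_C moves e_N by −0.5 × 8 = −4. Nimbus's best response falls — the actions are strategic substitutes.

-4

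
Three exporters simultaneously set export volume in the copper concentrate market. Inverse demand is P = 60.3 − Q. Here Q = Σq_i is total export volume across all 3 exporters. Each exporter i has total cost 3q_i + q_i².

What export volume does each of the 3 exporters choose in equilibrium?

9.55

A representative exporter's profit is π_i = q_i(60.3 − Q) − 3q_i − q_i², with Q = q_i + Σ_{j≠i} q_j.
First-order condition: 57.3 − 4q_i − Σ_{j≠i} q_j = 0.
In a symmetric equilibrium every exporter chooses the same q, so Σ_{j≠i} q_j = 2q. The condition becomes 57.3 − 6q = 0, giving q = 57.3/6 = 9.55.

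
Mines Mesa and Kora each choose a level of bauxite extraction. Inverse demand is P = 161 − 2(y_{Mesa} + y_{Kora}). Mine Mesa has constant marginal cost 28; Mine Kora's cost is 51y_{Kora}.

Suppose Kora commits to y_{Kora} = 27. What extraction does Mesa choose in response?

19.75

Mine Mesa's profit: π = y_{Mesa}(161 − 2(y_{Mesa} + y_{Kora})) − 28y_{Mesa}.
∂π/∂y_{Mesa} = 133 − 4y_{Mesa} − 2y_{Kora} = 0, so y_{Mesa} = 33.25 − 0.5y_{Kora}.
At y_{Kora} = 27: y_{Mesa} = 33.25 − 0.5·27 = 19.75.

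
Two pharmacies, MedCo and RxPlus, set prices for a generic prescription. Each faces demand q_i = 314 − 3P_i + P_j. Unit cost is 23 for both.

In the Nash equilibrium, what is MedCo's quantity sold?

160.8

MedCo's profit: π = (P_{MedCo} − 23)(314 − 3P_{MedCo} + P_{RxPlus}).
∂π/∂P_{MedCo} = 383 − 6P_{MedCo} + P_{RxPlus} = 0 ⇒ P_{MedCo} = 383/6 + (1/6)P_{RxPlus}.
The game is symmetric, so in equilibrium P_{RxPlus} = P_{MedCo}: the reaction function gives (5/6)P_{MedCo} = 383/6, hence P_{MedCo} = 76.6.
q_{MedCo} = 314 − 3·76.6 + 76.6 = 160.8.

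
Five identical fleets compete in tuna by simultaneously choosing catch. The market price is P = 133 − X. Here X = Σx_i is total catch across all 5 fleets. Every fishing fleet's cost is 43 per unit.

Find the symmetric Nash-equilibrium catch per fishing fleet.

15

A representative fishing fleet's profit is π_i = x_i(133 − X) − 43x_i, with X = x_i + Σ_{j≠i} x_j.
First-order condition: 90 − 2x_i − Σ_{j≠i} x_j = 0.
In a symmetric equilibrium every fishing fleet chooses the same x, so Σ_{j≠i} x_j = 4x. The condition becomes 90 − 6x = 0, giving x = 90/6 = 15.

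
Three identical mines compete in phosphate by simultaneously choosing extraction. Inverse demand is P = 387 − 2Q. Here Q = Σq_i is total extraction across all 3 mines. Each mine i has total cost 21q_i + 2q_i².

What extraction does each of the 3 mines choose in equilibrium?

30.5

A representative mine's profit is π_i = q_i(387 − 2Q) − 21q_i − 2q_i², with Q = q_i + Σ_{j≠i} q_j.
First-order condition: 366 − 8q_i − 2Σ_{j≠i} q_j = 0.
In a symmetric equilibrium every mine chooses the same q, so Σ_{j≠i} q_j = 2q. The condition becomes 366 − 12q = 0, giving q = 366/12 = 30.5.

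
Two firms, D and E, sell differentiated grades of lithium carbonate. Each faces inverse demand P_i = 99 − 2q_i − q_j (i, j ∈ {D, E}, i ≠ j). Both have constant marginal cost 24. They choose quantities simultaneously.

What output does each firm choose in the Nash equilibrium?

Firm D's profit: π = q_D(99 − 2q_D − q_E) − 24q_D.
∂π/∂q_D = 75 − 4q_D − q_E = 0 ⇒ q_D = 18.75 − 0.25q_E.
The game is symmetric, so in equilibrium q_E = q_D: the reaction function gives 1.25q_D = 18.75, hence q_D = 15.

15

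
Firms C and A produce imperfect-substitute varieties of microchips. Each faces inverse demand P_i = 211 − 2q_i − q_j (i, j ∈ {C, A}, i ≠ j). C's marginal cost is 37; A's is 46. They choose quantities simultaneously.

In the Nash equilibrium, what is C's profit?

2506.32

Firm C's profit: π = q_C(211 − 2q_C − q_A) − 37q_C.
∂π/∂q_C = 174 − 4q_C − q_A = 0 ⇒ q_C = 43.5 − 0.25q_A.
Similarly q_A = 41.25 − 0.25q_C.
Plugging q_A into C's best response: q_C = 43.5 − 0.25(41.25 − 0.25q_C) ⇒ 0.9375q_C = 33.1875, so q_C = 35.4.
Then q_A = 41.25 − 0.25·35.4 = 32.4.
P_C = 211 − 2·35.4 − 32.4 = 107.8.
Profit = (107.8 − 37)·35.4 = 2506.32.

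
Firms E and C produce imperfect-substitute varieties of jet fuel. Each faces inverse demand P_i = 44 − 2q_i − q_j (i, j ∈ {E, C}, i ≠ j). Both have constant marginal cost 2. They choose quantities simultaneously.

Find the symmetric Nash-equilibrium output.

8.4

Firm E's profit: π = q_E(44 − 2q_E − q_C) − 2q_E.
∂π/∂q_E = 42 − 4q_E − q_C = 0 ⇒ q_E = 10.5 − 0.25q_C.
The game is symmetric, so in equilibrium q_C = q_E: the reaction function gives 1.25q_E = 10.5, hence q_E = 8.4.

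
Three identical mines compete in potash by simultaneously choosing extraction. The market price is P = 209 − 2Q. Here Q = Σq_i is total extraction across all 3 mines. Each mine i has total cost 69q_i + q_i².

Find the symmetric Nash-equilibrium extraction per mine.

14

A representative mine's profit is π_i = q_i(209 − 2Q) − 69q_i − q_i², with Q = q_i + Σ_{j≠i} q_j.
First-order condition: 140 − 6q_i − 2Σ_{j≠i} q_j = 0.
In a symmetric equilibrium every mine chooses the same q, so Σ_{j≠i} q_j = 2q. The condition becomes 140 − 10q = 0, giving q = 140/10 = 14.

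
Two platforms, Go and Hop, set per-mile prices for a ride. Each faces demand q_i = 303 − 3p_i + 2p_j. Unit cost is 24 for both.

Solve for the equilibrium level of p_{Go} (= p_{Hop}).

93.75

Go's profit: π = (p_{Go} − 24)(303 − 3p_{Go} + 2p_{Hop}).
∂π/∂p_{Go} = 375 − 6p_{Go} + 2p_{Hop} = 0 ⇒ p_{Go} = 62.5 + (1/3)p_{Hop}.
Setting p_{Go} = p_{Hop} in the reaction function: p_{Go} = 62.5 + (1/3)p_{Go}, so p_{Go} = 62.5 / (2/3) = 93.75.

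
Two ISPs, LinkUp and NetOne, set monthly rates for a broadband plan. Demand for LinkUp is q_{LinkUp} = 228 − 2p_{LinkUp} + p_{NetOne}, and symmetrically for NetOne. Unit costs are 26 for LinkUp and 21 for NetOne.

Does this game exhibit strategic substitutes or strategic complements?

LinkUp's profit: π = (p_{LinkUp} − 26)(228 − 2p_{LinkUp} + p_{NetOne}).
∂π/∂p_{LinkUp} = 280 − 4p_{LinkUp} + p_{NetOne} = 0 ⇒ p_{LinkUp} = 70 + 0.25p_{NetOne}.
The best-response slope dp_{LinkUp}/dp_{NetOne} = 0.25 > 0: the reaction function is upward-sloping, so the choices are strategic complements.

strategic complements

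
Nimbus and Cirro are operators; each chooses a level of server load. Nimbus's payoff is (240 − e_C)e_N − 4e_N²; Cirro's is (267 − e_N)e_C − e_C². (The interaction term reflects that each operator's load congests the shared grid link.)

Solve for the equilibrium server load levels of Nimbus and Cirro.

Expanding Nimbus's payoff: 240e_N − e_Ce_N − 4e_N².
∂π/∂e_N = 240 − e_C − 8e_N = 0, so e_N = 30 − 0.125e_C.
Likewise for Cirro: e_C = 133.5 − 0.5e_N.
Substituting the second reaction function into the first: e_N = 30 − 0.125(133.5 − 0.5e_N), which gives 0.9375e_N = 13.3125 ⇒ e_N = 14.2.
Then e_C = 133.5 − 0.5·14.2 = 126.4.

14.2, 126.4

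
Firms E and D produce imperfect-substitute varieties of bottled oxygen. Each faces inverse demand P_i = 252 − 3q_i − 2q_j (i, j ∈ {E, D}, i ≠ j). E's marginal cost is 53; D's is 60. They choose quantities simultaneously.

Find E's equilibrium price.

Firm E's profit: π = q_E(252 − 3q_E − 2q_D) − 53q_E.
∂π/∂q_E = 199 − 6q_E − 2q_D = 0 ⇒ q_E = 199/6 − (1/3)q_D.
Similarly q_D = 32 − (1/3)q_E.
Plugging q_D into E's best response: q_E = 199/6 − (1/3)(32 − (1/3)q_E) ⇒ (8/9)q_E = 22.5, so q_E = 25.3125.
Then q_D = 32 − (1/3)·25.3125 = 23.5625.
P_E = 252 − 3·25.3125 − 2·23.5625 = 128.9375.

128.9375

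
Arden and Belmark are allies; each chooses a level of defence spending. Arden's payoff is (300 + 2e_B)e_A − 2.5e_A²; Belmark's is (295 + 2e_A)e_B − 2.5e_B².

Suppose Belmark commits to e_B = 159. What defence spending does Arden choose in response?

123.6

Expanding Arden's payoff: 300e_A + 2e_Be_A − 2.5e_A².
∂π/∂e_A = 300 + 2e_B − 5e_A = 0, so e_A = 60 + 0.4e_B.
At e_B = 159: e_A = 60 + 0.4·159 = 123.6.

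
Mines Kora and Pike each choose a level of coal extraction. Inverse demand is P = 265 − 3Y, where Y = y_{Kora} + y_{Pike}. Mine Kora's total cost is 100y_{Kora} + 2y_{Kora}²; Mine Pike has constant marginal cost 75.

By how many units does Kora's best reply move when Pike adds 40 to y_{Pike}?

-12

Mine Kora's profit: π = y_{Kora}(265 − 3(y_{Kora} + y_{Pike})) − 100y_{Kora} − 2y_{Kora}².
∂π/∂y_{Kora} = 165 − 10y_{Kora} − 3y_{Pike} = 0, so y_{Kora} = 16.5 − 0.3y_{Pike}.
The reaction-function slope is −0.3, so a 40-unit rise in y_{Pike} moves y_{Kora} by −0.3 × 40 = −12. Kora's best response falls — the actions are strategic substitutes.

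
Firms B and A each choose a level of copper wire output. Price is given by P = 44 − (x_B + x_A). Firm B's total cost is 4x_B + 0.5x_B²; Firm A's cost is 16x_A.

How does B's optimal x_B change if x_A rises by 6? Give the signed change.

Firm B's profit: π = x_B(44 − (x_B + x_A)) − 4x_B − 0.5x_B².
∂π/∂x_B = 40 − 3x_B − x_A = 0, so x_B = 40/3 − (1/3)x_A.
The reaction-function slope is −1/3, so a 6-unit rise in x_A moves x_B by −1/3 × 6 = −2. B's best response falls — the actions are strategic substitutes.

-2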